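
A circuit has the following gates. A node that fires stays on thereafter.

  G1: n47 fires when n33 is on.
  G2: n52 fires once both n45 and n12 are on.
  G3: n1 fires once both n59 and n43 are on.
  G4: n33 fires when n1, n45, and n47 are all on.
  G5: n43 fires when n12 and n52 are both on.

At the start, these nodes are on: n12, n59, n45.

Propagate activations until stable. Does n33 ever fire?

No

n33 would need n1, n45, and n47 (G4), but n47 never turns on.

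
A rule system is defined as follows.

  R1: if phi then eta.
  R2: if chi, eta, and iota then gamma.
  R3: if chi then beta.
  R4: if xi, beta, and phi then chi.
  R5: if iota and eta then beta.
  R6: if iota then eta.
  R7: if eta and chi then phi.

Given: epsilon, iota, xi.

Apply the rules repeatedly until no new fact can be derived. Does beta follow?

From iota, R6 gives eta.
From iota and eta, R5 gives beta.

Yes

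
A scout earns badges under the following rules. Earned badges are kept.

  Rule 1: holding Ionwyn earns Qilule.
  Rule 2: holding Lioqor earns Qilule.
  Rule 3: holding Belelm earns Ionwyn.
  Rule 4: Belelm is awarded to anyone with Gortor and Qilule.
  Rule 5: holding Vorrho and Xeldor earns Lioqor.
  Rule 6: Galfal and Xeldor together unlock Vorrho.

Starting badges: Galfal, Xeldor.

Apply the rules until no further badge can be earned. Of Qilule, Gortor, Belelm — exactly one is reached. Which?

With Galfal and Xeldor, Vorrho is earned (Rule 6).
With Vorrho and Xeldor, Lioqor is earned (Rule 5).
With Lioqor, Qilule is earned (Rule 2).
Belelm would need Gortor and Qilule (Rule 4), but Gortor is never earned. No rule produces Gortor, and it is not given.

Qilule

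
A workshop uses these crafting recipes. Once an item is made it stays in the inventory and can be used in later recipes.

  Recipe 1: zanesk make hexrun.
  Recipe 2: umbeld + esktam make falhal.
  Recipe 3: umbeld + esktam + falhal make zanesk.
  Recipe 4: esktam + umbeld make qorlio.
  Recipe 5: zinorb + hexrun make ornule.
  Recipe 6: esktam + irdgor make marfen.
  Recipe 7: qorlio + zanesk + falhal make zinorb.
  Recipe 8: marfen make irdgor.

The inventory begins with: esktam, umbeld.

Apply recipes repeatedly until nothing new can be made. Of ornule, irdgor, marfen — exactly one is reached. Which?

ornule

umbeld + esktam → falhal (Recipe 2).
esktam + umbeld → qorlio (Recipe 4).
umbeld + esktam + falhal → zanesk (Recipe 3).
Using Recipe 1, zanesk makes hexrun.
Using Recipe 7, qorlio, zanesk, and falhal make zinorb.
Using Recipe 5, zinorb and hexrun make ornule.
irdgor would need marfen (Recipe 8), but marfen is never obtained. marfen would need esktam and irdgor (Recipe 6), but irdgor is never obtained.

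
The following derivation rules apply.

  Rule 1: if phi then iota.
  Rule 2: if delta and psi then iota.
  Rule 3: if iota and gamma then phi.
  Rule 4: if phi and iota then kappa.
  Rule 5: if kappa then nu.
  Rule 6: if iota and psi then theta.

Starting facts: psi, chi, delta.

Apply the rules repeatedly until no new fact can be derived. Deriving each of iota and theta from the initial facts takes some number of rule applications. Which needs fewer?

iota: From delta and psi, Rule 2 gives iota. [1 rule application]
theta: delta and psi hold, so iota follows (Rule 2). From iota and psi, Rule 6 gives theta. [2 rule applications]
iota needs fewer.

iota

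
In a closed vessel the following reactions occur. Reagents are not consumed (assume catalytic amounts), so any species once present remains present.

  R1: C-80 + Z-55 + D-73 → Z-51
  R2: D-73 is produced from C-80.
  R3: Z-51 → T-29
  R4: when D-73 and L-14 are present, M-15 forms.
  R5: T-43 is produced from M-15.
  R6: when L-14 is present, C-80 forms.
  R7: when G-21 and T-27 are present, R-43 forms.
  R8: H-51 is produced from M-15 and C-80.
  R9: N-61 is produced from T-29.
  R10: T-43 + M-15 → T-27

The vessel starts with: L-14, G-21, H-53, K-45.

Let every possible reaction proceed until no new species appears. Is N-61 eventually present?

N-61 would need T-29 (R9), but T-29 never forms.

No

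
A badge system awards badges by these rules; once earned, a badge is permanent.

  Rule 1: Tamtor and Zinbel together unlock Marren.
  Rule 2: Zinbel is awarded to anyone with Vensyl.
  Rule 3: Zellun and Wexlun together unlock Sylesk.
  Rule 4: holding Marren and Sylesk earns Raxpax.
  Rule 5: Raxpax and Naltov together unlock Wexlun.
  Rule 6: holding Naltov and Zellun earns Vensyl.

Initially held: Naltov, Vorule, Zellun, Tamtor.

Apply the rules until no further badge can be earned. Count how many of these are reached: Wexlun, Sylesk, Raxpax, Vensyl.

With Naltov and Zellun, Vensyl is earned (Rule 6).
Wexlun would need Raxpax and Naltov (Rule 5), but Raxpax is never earned.
Sylesk would need Zellun and Wexlun (Rule 3), but Wexlun is never earned.
Raxpax would need Marren and Sylesk (Rule 4), but Sylesk is never earned.
Vensyl: reached.
Reached: Vensyl — 1 of the 4.

1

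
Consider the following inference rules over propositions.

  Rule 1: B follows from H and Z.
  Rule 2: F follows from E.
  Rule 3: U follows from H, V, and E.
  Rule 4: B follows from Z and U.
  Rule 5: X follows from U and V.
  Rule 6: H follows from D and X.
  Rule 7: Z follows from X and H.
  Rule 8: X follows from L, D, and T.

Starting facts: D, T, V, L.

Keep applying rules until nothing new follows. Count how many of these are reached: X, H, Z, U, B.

From L, D, and T, Rule 8 gives X.
From D and X, Rule 6 gives H.
X and H hold, so Z follows (Rule 7).
H and Z hold, so B follows (Rule 1).
X: reached.
H: reached.
Z: reached.
U would need H, V, and E (Rule 3), but E is never established.
B: reached.
Reached: X, H, Z, and B — 4 of the 5.

4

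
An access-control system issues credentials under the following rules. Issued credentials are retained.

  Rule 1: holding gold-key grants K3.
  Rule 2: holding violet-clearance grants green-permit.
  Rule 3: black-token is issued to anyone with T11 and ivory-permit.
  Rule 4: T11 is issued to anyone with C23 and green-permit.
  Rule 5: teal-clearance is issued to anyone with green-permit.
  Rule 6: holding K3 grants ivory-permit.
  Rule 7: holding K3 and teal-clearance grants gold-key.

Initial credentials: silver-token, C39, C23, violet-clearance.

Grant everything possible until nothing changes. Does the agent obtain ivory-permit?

No

ivory-permit would need K3 (Rule 6), but K3 is never granted.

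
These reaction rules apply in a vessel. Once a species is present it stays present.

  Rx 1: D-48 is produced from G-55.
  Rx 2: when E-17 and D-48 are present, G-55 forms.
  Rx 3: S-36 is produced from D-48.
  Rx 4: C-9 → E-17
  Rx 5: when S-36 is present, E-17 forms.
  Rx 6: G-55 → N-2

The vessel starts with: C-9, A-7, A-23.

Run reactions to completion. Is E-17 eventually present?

C-9 present → E-17 forms (Rx 4).

Yes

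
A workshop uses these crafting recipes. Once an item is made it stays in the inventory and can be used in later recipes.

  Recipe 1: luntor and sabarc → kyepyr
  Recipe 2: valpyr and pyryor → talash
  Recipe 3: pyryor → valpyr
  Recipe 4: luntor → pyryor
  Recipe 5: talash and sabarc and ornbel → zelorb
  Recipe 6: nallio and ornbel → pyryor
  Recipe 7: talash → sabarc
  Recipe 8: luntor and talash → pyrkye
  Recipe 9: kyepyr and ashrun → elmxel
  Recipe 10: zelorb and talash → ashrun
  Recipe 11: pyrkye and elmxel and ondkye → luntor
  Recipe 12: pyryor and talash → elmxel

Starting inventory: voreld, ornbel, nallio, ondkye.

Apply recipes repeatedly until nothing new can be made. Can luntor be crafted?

No

luntor would need pyrkye, elmxel, and ondkye (Recipe 11), but pyrkye is never obtained.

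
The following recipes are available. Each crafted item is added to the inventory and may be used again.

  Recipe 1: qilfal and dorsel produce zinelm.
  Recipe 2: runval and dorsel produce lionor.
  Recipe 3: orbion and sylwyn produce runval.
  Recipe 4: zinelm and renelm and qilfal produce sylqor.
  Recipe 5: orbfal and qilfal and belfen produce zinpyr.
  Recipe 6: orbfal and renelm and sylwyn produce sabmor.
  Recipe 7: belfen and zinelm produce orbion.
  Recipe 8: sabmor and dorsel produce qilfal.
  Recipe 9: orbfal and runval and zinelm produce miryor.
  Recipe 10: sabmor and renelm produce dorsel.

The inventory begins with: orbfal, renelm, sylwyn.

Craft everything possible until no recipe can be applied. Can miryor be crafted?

No

miryor would need orbfal, runval, and zinelm (Recipe 9), but runval is never obtained.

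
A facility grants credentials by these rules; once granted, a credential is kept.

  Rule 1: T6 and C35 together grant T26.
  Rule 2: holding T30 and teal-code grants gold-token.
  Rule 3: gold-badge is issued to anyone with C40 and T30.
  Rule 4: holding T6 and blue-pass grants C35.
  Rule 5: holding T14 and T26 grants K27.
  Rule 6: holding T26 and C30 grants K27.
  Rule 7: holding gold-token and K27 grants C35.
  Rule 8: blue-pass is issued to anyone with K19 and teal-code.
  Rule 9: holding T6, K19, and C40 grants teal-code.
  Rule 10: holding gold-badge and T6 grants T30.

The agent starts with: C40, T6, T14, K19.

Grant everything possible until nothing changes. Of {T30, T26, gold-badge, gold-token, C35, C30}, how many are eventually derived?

Holding T6, K19, and C40 grants teal-code (Rule 9).
Holding K19 and teal-code grants blue-pass (Rule 8).
Holding T6 and blue-pass grants C35 (Rule 4).
Holding T6 and C35 grants T26 (Rule 1).
T30 would need gold-badge and T6 (Rule 10), but gold-badge is never granted.
T26: reached.
gold-badge would need C40 and T30 (Rule 3), but T30 is never granted.
gold-token would need T30 and teal-code (Rule 2), but T30 is never granted.
C35: reached.
No rule produces C30, and it is not given.
Reached: T26 and C35 — 2 of the 6.

2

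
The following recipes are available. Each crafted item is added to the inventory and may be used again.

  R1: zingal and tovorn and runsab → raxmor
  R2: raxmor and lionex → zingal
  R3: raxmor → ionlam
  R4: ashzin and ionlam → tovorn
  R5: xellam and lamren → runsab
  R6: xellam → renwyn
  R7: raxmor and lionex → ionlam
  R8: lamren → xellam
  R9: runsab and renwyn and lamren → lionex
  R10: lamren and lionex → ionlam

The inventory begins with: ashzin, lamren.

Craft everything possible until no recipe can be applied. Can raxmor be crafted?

raxmor would need zingal, tovorn, and runsab (R1), but zingal is never obtained.

No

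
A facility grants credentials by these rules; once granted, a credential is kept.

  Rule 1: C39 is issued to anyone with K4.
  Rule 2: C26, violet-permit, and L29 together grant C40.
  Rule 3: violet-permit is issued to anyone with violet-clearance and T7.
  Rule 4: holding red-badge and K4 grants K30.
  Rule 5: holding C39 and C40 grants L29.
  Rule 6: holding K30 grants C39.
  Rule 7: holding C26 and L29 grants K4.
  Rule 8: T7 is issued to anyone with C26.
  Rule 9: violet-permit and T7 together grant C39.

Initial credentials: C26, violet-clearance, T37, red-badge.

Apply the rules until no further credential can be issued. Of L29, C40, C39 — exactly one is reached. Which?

Holding C26 grants T7 (Rule 8).
Holding violet-clearance and T7 grants violet-permit (Rule 3).
Holding violet-permit and T7 grants C39 (Rule 9).
C40 would need C26, violet-permit, and L29 (Rule 2), but L29 is never granted. L29 would need C39 and C40 (Rule 5), but C40 is never granted.

C39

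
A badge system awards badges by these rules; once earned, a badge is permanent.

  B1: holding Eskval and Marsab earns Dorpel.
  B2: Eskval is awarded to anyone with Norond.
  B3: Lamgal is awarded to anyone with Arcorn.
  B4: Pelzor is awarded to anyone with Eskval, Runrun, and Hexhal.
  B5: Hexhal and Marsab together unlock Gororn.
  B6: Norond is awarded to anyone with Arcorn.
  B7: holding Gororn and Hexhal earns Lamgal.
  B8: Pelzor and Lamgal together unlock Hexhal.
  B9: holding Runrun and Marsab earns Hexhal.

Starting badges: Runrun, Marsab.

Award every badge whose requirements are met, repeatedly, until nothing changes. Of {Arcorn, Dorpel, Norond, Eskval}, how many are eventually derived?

0

No rule produces Arcorn, and it is not given.
Dorpel would need Eskval and Marsab (B1), but Eskval is never earned.
Norond would need Arcorn (B6), but Arcorn is never earned.
Eskval would need Norond (B2), but Norond is never earned.
None of the 4 are reached.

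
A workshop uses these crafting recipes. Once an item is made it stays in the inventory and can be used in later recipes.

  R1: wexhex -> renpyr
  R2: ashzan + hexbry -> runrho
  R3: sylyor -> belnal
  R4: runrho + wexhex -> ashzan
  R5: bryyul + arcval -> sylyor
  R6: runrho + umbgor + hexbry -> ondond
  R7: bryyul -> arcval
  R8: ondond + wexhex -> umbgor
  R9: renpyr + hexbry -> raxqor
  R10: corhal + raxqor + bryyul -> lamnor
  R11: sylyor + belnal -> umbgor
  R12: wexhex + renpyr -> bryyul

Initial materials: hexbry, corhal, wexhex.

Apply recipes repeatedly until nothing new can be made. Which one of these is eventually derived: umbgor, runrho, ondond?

umbgor

Using R1, wexhex makes renpyr.
wexhex + renpyr -> bryyul (R12).
bryyul -> arcval (R7).
bryyul + arcval -> sylyor (R5).
sylyor -> belnal (R3).
Using R11, sylyor and belnal make umbgor.
runrho would need ashzan and hexbry (R2), but ashzan is never obtained. ondond would need runrho, umbgor, and hexbry (R6), but runrho is never obtained.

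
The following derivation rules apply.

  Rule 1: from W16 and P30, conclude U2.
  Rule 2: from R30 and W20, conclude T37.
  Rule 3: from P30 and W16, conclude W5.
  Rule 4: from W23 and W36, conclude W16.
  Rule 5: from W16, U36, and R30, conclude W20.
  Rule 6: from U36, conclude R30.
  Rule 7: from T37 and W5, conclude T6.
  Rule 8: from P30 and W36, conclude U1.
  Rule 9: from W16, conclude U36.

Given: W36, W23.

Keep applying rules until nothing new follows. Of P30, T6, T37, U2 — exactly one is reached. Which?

W23 and W36 hold, so W16 follows (Rule 4).
From W16, Rule 9 gives U36.
U36 holds, so R30 follows (Rule 6).
W16, U36, and R30 hold, so W20 follows (Rule 5).
From R30 and W20, Rule 2 gives T37.
U2 would need W16 and P30 (Rule 1), but P30 is never established. No rule produces P30, and it is not given. T6 would need T37 and W5 (Rule 7), but W5 is never established.

T37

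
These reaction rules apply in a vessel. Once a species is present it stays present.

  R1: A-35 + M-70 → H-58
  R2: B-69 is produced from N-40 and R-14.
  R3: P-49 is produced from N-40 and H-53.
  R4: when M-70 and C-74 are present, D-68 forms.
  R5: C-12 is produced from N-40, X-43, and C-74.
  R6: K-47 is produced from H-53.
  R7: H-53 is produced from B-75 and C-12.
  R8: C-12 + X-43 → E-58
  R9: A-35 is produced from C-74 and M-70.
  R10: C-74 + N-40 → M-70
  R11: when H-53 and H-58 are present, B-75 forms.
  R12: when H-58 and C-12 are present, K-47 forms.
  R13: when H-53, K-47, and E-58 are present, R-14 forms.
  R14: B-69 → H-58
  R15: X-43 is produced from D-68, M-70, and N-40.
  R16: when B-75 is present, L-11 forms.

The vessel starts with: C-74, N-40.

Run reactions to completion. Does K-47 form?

Yes

C-74 and N-40 present → M-70 forms (R10).
C-74 and M-70 present → A-35 forms (R9).
M-70 and C-74 present → D-68 forms (R4).
A-35 and M-70 present → H-58 forms (R1).
D-68, M-70, and N-40 present → X-43 forms (R15).
N-40, X-43, and C-74 present → C-12 forms (R5).
H-58 and C-12 present → K-47 forms (R12).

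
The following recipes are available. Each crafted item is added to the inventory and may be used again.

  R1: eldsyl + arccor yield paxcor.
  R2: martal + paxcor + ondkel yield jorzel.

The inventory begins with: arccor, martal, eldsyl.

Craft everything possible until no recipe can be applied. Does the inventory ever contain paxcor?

Using R1, eldsyl and arccor make paxcor.

Yes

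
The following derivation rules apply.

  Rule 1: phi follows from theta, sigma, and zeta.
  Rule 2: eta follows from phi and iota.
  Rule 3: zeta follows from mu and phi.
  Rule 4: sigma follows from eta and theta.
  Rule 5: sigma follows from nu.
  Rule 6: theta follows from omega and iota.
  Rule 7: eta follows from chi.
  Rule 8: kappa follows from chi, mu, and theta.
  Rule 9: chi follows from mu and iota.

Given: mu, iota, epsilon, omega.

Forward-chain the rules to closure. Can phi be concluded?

phi would need theta, sigma, and zeta (Rule 1), but zeta is never established.

No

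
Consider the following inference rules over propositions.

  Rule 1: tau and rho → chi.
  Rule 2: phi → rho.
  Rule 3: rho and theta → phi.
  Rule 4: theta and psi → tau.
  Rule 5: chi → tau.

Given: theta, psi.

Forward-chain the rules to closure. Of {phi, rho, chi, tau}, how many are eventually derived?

1

From theta and psi, Rule 4 gives tau.
phi would need rho and theta (Rule 3), but rho is never established.
rho would need phi (Rule 2), but phi is never established.
chi would need tau and rho (Rule 1), but rho is never established.
tau: reached.
Reached: tau — 1 of the 4.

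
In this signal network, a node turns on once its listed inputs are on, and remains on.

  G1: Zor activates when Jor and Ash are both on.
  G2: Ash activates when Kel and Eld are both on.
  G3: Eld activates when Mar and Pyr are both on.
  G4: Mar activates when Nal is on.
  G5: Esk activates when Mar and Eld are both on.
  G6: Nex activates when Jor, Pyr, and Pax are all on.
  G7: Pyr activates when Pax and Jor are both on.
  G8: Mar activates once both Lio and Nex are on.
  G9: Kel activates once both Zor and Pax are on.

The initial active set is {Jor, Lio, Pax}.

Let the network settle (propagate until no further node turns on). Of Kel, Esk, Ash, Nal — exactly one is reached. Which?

Esk

Pax and Jor are on, so Pyr activates (G7).
Jor, Pyr, and Pax are on, so Nex activates (G6).
Lio and Nex are on, so Mar activates (G8).
Mar and Pyr are on, so Eld activates (G3).
G5: Mar and Eld on → Esk on.
No rule produces Nal, and it is not given. Kel would need Zor and Pax (G9), but Zor never turns on. Ash would need Kel and Eld (G2), but Kel never turns on.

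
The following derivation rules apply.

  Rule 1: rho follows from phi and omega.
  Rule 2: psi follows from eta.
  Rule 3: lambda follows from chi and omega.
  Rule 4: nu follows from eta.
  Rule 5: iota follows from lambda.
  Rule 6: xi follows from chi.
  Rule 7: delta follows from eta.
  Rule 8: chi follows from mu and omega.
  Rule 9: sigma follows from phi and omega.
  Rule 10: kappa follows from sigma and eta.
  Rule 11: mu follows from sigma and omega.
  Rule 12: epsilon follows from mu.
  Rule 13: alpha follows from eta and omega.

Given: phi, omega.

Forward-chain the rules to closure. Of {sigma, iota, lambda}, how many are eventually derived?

3

phi and omega hold, so sigma follows (Rule 9).
sigma and omega hold, so mu follows (Rule 11).
From mu and omega, Rule 8 gives chi.
chi and omega hold, so lambda follows (Rule 3).
lambda holds, so iota follows (Rule 5).
sigma: reached.
iota: reached.
lambda: reached.
All 3 are reached.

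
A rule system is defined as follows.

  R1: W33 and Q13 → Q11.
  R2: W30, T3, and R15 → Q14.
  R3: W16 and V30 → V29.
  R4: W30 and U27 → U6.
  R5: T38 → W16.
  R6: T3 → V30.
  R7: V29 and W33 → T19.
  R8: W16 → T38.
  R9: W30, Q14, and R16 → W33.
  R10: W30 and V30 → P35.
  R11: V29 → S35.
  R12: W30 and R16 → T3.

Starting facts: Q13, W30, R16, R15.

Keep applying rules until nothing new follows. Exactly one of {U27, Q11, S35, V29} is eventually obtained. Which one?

Q11

From W30 and R16, R12 gives T3.
W30, T3, and R15 hold, so Q14 follows (R2).
From W30, Q14, and R16, R9 gives W33.
W33 and Q13 hold, so Q11 follows (R1).
V29 would need W16 and V30 (R3), but W16 is never established. S35 would need V29 (R11), but V29 is never established. No rule produces U27, and it is not given.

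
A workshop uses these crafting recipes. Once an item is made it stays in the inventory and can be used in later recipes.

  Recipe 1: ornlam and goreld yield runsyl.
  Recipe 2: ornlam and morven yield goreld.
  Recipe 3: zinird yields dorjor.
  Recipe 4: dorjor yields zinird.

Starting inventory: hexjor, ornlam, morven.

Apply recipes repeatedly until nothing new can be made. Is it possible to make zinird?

No

zinird would need dorjor (Recipe 4), but dorjor is never obtained.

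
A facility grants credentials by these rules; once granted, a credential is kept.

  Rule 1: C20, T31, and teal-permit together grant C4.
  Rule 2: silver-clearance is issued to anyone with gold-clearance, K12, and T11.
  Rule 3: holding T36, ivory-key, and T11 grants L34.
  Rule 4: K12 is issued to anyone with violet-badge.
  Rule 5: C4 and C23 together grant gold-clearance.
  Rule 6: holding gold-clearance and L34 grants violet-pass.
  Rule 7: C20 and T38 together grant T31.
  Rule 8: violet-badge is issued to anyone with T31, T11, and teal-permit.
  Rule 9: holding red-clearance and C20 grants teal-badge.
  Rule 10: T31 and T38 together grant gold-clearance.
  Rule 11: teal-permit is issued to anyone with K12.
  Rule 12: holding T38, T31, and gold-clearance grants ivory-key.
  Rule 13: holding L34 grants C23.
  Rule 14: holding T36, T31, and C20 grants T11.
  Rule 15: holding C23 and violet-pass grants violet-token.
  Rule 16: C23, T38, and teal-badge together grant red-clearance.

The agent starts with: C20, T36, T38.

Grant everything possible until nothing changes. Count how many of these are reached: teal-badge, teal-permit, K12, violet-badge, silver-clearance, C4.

teal-badge would need red-clearance and C20 (Rule 9), but red-clearance is never granted.
teal-permit would need K12 (Rule 11), but K12 is never granted.
K12 would need violet-badge (Rule 4), but violet-badge is never granted.
violet-badge would need T31, T11, and teal-permit (Rule 8), but teal-permit is never granted.
silver-clearance would need gold-clearance, K12, and T11 (Rule 2), but K12 is never granted.
C4 would need C20, T31, and teal-permit (Rule 1), but teal-permit is never granted.
None of the 6 are reached.

0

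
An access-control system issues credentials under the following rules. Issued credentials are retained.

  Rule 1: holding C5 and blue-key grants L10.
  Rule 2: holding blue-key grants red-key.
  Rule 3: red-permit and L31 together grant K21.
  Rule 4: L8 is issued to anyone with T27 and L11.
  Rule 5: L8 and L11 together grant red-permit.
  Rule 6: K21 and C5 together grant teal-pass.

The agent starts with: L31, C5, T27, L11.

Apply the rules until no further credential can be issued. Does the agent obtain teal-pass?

Yes

Holding T27 and L11 grants L8 (Rule 4).
Holding L8 and L11 grants red-permit (Rule 5).
Holding red-permit and L31 grants K21 (Rule 3).
Holding K21 and C5 grants teal-pass (Rule 6).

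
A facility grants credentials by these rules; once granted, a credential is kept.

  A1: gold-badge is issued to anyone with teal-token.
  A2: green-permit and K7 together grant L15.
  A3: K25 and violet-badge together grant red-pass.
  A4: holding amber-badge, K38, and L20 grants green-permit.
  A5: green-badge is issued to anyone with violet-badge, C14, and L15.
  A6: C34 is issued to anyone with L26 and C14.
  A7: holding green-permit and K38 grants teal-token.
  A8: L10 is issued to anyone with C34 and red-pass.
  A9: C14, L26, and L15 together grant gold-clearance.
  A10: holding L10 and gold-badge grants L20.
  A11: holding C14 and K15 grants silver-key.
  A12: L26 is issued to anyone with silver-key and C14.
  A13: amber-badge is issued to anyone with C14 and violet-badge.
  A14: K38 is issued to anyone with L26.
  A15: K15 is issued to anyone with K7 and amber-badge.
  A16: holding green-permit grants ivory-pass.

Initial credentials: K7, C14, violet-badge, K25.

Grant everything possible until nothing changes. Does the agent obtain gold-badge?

No

gold-badge would need teal-token (A1), but teal-token is never granted.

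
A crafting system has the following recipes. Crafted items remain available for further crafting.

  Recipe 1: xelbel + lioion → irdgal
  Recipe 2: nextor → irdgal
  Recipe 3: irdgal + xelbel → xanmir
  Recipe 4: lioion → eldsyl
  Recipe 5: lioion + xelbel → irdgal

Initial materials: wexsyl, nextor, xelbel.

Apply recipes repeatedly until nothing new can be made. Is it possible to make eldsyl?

eldsyl would need lioion (Recipe 4), but lioion is never obtained.

No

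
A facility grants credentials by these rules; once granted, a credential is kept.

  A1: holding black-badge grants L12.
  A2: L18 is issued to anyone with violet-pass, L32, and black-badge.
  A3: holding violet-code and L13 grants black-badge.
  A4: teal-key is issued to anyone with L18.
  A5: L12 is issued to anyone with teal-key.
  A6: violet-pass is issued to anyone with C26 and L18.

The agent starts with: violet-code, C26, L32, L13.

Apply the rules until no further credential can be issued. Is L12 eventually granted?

Holding violet-code and L13 grants black-badge (A3).
Holding black-badge grants L12 (A1).

Yes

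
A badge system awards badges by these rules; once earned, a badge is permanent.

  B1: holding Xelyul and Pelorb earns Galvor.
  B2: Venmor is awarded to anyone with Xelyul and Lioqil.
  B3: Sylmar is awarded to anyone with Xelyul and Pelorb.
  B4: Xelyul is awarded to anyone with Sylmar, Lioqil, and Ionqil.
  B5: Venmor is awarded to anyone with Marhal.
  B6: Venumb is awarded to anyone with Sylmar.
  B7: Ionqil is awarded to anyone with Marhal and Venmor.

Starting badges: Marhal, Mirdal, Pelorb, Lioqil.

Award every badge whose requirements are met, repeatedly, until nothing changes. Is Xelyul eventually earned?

Xelyul would need Sylmar, Lioqil, and Ionqil (B4), but Sylmar is never earned.

No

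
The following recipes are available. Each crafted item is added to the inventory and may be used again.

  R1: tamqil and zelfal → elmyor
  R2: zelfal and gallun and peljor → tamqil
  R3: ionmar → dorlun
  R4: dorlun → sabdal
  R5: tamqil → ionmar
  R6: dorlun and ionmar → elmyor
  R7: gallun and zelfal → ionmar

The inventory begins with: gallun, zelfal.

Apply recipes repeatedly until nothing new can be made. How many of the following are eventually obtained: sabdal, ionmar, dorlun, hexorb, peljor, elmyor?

4

gallun and zelfal → ionmar (R7).
ionmar → dorlun (R3).
Using R6, dorlun and ionmar make elmyor.
dorlun → sabdal (R4).
sabdal: reached.
ionmar: reached.
dorlun: reached.
No rule produces hexorb, and it is not given.
No rule produces peljor, and it is not given.
elmyor: reached.
Reached: sabdal, ionmar, dorlun, and elmyor — 4 of the 6.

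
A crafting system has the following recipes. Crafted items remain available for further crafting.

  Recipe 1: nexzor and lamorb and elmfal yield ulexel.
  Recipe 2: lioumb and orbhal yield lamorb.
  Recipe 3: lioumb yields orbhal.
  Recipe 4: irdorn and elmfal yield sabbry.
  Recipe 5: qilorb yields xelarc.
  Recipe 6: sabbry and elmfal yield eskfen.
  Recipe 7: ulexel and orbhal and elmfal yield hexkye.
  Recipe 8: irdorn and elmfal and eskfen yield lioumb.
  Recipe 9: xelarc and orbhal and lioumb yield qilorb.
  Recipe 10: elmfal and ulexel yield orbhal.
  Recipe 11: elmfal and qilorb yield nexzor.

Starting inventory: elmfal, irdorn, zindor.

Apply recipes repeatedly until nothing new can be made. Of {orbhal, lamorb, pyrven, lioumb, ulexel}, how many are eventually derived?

Using Recipe 4, irdorn and elmfal make sabbry.
Using Recipe 6, sabbry and elmfal make eskfen.
Using Recipe 8, irdorn, elmfal, and eskfen make lioumb.
lioumb → orbhal (Recipe 3).
lioumb and orbhal → lamorb (Recipe 2).
orbhal: reached.
lamorb: reached.
No rule produces pyrven, and it is not given.
lioumb: reached.
ulexel would need nexzor, lamorb, and elmfal (Recipe 1), but nexzor is never obtained.
Reached: orbhal, lamorb, and lioumb — 3 of the 5.

3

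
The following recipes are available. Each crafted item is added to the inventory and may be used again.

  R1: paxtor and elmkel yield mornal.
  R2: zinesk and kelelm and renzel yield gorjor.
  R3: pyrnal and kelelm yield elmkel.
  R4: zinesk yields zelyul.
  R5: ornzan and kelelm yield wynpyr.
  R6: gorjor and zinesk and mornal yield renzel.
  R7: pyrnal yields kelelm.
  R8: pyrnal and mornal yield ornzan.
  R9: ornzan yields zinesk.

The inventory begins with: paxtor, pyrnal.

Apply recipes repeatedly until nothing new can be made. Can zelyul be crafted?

Yes

pyrnal → kelelm (R7).
pyrnal and kelelm → elmkel (R3).
paxtor and elmkel → mornal (R1).
pyrnal and mornal → ornzan (R8).
Using R9, ornzan makes zinesk.
zinesk → zelyul (R4).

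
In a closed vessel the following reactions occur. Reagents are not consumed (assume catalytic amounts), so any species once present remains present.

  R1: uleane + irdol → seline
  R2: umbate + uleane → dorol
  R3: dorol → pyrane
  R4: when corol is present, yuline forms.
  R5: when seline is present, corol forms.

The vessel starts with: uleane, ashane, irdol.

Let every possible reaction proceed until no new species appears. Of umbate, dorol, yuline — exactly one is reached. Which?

yuline

uleane and irdol present → seline forms (R1).
seline present → corol forms (R5).
corol present → yuline forms (R4).
No rule produces umbate, and it is not given. dorol would need umbate and uleane (R2), but umbate never forms.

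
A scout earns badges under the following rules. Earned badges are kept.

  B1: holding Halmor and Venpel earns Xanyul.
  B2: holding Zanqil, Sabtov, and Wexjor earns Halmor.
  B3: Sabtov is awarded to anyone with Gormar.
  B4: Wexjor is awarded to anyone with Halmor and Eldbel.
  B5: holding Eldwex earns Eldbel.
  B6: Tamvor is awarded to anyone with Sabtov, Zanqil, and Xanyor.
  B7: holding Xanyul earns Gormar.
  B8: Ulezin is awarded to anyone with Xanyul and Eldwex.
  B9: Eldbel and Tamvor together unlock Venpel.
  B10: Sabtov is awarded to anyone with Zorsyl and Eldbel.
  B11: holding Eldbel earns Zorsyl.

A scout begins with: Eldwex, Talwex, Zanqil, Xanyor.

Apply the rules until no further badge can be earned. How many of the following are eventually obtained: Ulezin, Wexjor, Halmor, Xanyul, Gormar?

Ulezin would need Xanyul and Eldwex (B8), but Xanyul is never earned.
Wexjor would need Halmor and Eldbel (B4), but Halmor is never earned.
Halmor would need Zanqil, Sabtov, and Wexjor (B2), but Wexjor is never earned.
Xanyul would need Halmor and Venpel (B1), but Halmor is never earned.
Gormar would need Xanyul (B7), but Xanyul is never earned.
None of the 5 are reached.

0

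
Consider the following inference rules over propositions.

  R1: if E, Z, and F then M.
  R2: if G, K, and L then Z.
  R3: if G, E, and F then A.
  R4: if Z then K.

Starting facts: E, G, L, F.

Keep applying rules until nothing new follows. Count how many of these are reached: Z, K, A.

1

From G, E, and F, R3 gives A.
Z would need G, K, and L (R2), but K is never established.
K would need Z (R4), but Z is never established.
A: reached.
Reached: A — 1 of the 3.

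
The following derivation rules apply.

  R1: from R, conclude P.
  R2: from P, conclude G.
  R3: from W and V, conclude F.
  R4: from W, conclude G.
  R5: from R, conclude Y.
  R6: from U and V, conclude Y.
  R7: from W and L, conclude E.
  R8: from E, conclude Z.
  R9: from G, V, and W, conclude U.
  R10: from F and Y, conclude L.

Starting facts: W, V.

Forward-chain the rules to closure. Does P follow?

P would need R (R1), but R is never established.

No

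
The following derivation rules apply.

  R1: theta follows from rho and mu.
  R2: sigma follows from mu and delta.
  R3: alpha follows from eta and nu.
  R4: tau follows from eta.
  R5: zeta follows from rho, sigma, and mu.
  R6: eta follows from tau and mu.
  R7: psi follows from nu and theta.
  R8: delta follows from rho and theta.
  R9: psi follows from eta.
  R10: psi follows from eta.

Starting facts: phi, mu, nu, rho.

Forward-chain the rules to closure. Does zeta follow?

rho and mu hold, so theta follows (R1).
From rho and theta, R8 gives delta.
mu and delta hold, so sigma follows (R2).
rho, sigma, and mu hold, so zeta follows (R5).

Yes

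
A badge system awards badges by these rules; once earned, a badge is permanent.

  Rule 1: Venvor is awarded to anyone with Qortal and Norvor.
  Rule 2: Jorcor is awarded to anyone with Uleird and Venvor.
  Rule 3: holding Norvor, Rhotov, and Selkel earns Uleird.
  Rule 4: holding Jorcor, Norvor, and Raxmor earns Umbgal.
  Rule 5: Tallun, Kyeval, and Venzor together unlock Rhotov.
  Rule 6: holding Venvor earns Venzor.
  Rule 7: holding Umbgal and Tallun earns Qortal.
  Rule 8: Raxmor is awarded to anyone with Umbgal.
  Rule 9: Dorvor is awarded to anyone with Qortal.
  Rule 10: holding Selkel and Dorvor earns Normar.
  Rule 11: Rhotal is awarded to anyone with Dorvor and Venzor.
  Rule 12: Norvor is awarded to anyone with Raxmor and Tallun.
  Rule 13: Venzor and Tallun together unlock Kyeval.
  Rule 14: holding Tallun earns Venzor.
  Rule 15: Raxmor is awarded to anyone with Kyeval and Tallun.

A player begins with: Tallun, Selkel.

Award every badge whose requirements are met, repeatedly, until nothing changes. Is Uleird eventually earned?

Yes

With Tallun, Venzor is earned (Rule 14).
With Venzor and Tallun, Kyeval is earned (Rule 13).
With Tallun, Kyeval, and Venzor, Rhotov is earned (Rule 5).
With Kyeval and Tallun, Raxmor is earned (Rule 15).
With Raxmor and Tallun, Norvor is earned (Rule 12).
With Norvor, Rhotov, and Selkel, Uleird is earned (Rule 3).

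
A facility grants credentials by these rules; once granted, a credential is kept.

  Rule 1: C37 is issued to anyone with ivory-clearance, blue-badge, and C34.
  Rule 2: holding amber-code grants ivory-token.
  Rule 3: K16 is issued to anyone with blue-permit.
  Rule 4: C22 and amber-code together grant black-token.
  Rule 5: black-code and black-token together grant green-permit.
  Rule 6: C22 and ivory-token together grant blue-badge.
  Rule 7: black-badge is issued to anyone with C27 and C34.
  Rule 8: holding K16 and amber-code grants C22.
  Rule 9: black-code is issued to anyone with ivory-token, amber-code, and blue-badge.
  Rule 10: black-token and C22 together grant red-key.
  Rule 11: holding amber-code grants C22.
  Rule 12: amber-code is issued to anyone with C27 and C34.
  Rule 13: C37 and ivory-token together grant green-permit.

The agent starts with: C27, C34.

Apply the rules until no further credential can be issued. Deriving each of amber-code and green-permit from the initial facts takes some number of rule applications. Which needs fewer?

amber-code: Holding C27 and C34 grants amber-code (Rule 12). [1 rule application]
green-permit: Holding C27 and C34 grants amber-code (Rule 12). Holding amber-code grants C22 (Rule 11). Holding amber-code grants ivory-token (Rule 2). Holding C22 and ivory-token grants blue-badge (Rule 6). Holding C22 and amber-code grants black-token (Rule 4). Holding ivory-token, amber-code, and blue-badge grants black-code (Rule 9). Holding black-code and black-token grants green-permit (Rule 5). [7 rule applications]
amber-code needs fewer.

amber-code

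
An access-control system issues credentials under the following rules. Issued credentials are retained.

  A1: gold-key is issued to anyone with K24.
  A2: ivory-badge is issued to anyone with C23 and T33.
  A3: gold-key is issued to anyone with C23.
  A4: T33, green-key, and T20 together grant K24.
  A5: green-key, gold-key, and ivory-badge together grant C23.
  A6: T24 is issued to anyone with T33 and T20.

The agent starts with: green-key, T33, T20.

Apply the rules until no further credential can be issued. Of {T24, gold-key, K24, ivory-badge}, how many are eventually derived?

Holding T33, green-key, and T20 grants K24 (A4).
Holding T33 and T20 grants T24 (A6).
Holding K24 grants gold-key (A1).
T24: reached.
gold-key: reached.
K24: reached.
ivory-badge would need C23 and T33 (A2), but C23 is never granted.
Reached: T24, gold-key, and K24 — 3 of the 4.

3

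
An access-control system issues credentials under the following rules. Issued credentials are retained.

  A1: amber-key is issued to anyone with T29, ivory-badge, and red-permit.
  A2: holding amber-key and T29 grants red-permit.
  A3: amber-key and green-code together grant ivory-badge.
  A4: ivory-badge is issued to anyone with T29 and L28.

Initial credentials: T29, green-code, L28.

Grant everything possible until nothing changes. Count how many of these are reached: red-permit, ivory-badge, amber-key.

1

Holding T29 and L28 grants ivory-badge (A4).
red-permit would need amber-key and T29 (A2), but amber-key is never granted.
ivory-badge: reached.
amber-key would need T29, ivory-badge, and red-permit (A1), but red-permit is never granted.
Reached: ivory-badge — 1 of the 3.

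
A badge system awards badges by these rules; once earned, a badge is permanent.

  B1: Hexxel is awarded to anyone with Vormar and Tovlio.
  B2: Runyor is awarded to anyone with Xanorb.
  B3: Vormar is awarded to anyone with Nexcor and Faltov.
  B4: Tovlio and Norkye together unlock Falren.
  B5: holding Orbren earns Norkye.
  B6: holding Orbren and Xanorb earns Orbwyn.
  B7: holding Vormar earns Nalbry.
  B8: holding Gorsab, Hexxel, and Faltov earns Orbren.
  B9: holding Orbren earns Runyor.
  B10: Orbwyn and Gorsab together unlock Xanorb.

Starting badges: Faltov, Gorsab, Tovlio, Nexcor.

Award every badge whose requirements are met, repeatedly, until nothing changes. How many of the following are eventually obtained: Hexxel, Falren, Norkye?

With Nexcor and Faltov, Vormar is earned (B3).
With Vormar and Tovlio, Hexxel is earned (B1).
With Gorsab, Hexxel, and Faltov, Orbren is earned (B8).
With Orbren, Norkye is earned (B5).
With Tovlio and Norkye, Falren is earned (B4).
Hexxel: reached.
Falren: reached.
Norkye: reached.
All 3 are reached.

3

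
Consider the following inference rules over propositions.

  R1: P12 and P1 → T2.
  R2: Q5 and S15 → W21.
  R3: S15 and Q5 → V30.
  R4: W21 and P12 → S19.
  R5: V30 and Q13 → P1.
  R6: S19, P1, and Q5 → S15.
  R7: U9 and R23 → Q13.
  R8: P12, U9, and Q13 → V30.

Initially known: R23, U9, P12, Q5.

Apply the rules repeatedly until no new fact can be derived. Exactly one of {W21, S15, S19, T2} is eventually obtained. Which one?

T2

From U9 and R23, R7 gives Q13.
From P12, U9, and Q13, R8 gives V30.
V30 and Q13 hold, so P1 follows (R5).
From P12 and P1, R1 gives T2.
S15 would need S19, P1, and Q5 (R6), but S19 is never established. W21 would need Q5 and S15 (R2), but S15 is never established. S19 would need W21 and P12 (R4), but W21 is never established.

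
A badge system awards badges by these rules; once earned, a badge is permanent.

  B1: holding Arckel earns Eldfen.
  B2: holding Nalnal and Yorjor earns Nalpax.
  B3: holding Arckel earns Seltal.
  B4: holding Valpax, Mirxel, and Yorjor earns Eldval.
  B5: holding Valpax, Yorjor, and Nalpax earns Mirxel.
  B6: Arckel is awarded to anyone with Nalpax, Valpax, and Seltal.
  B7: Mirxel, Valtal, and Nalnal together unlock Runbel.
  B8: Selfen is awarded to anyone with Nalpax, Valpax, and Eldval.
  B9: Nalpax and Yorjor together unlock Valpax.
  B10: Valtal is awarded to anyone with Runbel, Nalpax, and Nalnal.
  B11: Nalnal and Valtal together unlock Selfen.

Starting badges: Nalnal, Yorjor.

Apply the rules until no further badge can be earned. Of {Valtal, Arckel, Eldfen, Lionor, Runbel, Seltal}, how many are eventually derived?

Valtal would need Runbel, Nalpax, and Nalnal (B10), but Runbel is never earned.
Arckel would need Nalpax, Valpax, and Seltal (B6), but Seltal is never earned.
Eldfen would need Arckel (B1), but Arckel is never earned.
No rule produces Lionor, and it is not given.
Runbel would need Mirxel, Valtal, and Nalnal (B7), but Valtal is never earned.
Seltal would need Arckel (B3), but Arckel is never earned.
None of the 6 are reached.

0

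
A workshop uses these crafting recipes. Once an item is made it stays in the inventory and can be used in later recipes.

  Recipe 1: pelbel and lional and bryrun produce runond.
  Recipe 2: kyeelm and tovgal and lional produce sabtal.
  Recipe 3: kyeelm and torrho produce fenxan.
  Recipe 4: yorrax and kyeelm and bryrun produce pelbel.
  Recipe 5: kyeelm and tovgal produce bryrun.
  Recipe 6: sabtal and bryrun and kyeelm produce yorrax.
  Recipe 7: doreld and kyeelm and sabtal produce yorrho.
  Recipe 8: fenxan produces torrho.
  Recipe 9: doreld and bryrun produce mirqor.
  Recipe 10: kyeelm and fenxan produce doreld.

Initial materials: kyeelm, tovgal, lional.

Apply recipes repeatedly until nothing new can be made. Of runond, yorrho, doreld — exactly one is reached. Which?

Using Recipe 5, kyeelm and tovgal make bryrun.
Using Recipe 2, kyeelm, tovgal, and lional make sabtal.
Using Recipe 6, sabtal, bryrun, and kyeelm make yorrax.
Using Recipe 4, yorrax, kyeelm, and bryrun make pelbel.
pelbel and lional and bryrun → runond (Recipe 1).
doreld would need kyeelm and fenxan (Recipe 10), but fenxan is never obtained. yorrho would need doreld, kyeelm, and sabtal (Recipe 7), but doreld is never obtained.

runond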